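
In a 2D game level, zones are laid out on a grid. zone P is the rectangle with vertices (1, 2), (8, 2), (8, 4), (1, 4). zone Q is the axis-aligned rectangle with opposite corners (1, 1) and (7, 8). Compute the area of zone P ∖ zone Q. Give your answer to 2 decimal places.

2.00

|zone P∩zone Q|: x∈[1,7], y∈[2,4] → 6·2 = 12.
|zone P| = 14.
|zone P ∖ zone Q| = |zone P| − |zone P∩zone Q| = 14 − 12 = 2.00.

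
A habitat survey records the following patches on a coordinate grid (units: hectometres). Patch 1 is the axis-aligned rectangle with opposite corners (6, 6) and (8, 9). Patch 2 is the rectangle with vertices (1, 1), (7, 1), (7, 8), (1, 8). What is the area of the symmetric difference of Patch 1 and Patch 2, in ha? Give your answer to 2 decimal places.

44.00

|Patch 1∩Patch 2|: x∈[6,7], y∈[6,8] → 1·2 = 2.
|Patch 1 △ Patch 2| = |Patch 1| + |Patch 2| − 2·|Patch 1∩Patch 2| = 6 + 42 − 4 = 44.00.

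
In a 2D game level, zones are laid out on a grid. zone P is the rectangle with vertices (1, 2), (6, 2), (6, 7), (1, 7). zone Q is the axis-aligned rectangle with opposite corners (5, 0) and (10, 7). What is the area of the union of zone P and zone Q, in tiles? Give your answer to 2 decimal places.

By inclusion–exclusion:
Individual areas: |zone P| = 25, |zone Q| = 35.
|zone P∩zone Q|: x∈[5,6], y∈[2,7] → 1·5 = 5.
|zone P ∪ zone Q| = 60 − 5 = 55.00.

55.00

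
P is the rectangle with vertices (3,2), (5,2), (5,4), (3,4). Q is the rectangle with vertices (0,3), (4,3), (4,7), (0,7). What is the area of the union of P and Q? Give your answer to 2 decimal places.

By inclusion–exclusion:
Individual areas: |P| = 4, |Q| = 16.
|P∩Q|: x∈[3,4], y∈[3,4] → 1·1 = 1.
|P ∪ Q| = 20 − 1 = 19.00.

19.00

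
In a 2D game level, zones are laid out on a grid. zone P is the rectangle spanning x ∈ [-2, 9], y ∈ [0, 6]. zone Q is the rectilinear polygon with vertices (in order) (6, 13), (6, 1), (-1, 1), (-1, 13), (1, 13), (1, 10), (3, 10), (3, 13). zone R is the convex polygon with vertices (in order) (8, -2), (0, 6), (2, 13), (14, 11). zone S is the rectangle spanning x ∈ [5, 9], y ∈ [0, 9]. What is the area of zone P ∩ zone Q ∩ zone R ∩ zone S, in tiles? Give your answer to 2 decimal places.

The intersection is the polygon with vertices (5,1), (5,6), (6,6), (6,1).
By the shoelace formula its area is 5.00.

5.00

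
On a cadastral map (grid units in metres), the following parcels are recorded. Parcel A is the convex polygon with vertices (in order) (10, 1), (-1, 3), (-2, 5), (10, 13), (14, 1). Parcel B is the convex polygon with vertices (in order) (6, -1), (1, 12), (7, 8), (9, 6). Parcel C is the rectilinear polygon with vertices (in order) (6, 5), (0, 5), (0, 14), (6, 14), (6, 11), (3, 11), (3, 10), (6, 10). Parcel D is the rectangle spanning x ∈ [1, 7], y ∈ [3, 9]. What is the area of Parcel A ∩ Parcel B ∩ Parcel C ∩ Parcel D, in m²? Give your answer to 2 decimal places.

The intersection is the polygon with vertices (4,9), (5.5,9), (6,8.667), (6,5), (3.692,5), (2.531,8.02).
By the shoelace formula its area is 11.32.

11.32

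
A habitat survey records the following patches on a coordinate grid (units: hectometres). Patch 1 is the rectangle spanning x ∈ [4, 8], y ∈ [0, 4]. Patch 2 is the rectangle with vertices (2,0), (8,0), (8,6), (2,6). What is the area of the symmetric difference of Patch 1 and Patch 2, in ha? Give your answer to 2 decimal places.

|Patch 1∩Patch 2|: x∈[4,8], y∈[0,4] → 4·4 = 16.
|Patch 1 △ Patch 2| = |Patch 1| + |Patch 2| − 2·|Patch 1∩Patch 2| = 16 + 36 − 32 = 20.00.

20.00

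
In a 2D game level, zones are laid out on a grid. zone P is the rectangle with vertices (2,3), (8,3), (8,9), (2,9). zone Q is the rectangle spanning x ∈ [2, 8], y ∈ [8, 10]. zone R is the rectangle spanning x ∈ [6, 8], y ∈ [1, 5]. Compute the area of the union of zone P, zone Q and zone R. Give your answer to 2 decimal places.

By inclusion–exclusion:
Individual areas: |zone P| = 36, |zone Q| = 12, |zone R| = 8.
|zone P∩zone Q|: x∈[2,8], y∈[8,9] → 6·1 = 6.
|zone P∩zone R|: x∈[6,8], y∈[3,5] → 2·2 = 4.
|zone Q∩zone R| = 0 (no overlap).
|zone P∩zone Q∩zone R| = 0.
|zone P ∪ zone Q ∪ zone R| = 56 − 10 + 0 = 46.00.

46.00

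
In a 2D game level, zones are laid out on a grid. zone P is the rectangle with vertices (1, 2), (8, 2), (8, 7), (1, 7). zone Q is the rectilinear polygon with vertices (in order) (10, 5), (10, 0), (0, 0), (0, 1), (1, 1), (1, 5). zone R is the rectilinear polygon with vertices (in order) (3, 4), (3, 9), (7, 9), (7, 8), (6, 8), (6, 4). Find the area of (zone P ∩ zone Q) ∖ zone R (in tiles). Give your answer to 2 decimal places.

|zone P ∩ zone Q| = 21.
|(zone P ∩ zone Q) ∩ zone R| = 3.
|(zone P ∩ zone Q) ∖ zone R| = 21 − 3 = 18.00.

18.00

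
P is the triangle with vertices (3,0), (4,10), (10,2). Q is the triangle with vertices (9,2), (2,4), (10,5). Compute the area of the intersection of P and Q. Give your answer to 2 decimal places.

The intersection is the polygon with vertices (3.418,4.177), (7.943,4.743), (9.308,2.923), (9,2), (3.361,3.611).
By the shoelace formula its area is 9.06.

9.06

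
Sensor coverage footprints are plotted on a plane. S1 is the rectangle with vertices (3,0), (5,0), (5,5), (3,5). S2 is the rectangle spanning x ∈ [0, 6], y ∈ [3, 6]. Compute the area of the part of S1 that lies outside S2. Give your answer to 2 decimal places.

6.00

|S1∩S2|: x∈[3,5], y∈[3,5] → 2·2 = 4.
|S1| = 10.
|S1 ∖ S2| = |S1| − |S1∩S2| = 10 − 4 = 6.00.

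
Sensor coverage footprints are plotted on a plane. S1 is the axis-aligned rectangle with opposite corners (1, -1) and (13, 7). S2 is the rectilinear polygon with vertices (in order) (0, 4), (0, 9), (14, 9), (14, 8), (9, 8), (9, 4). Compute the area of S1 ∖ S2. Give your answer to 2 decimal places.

72.00

|S1| = 96, |S1∩S2| = 24.
|S1 ∖ S2| = |S1| − |S1∩S2| = 96 − 24 = 72.00.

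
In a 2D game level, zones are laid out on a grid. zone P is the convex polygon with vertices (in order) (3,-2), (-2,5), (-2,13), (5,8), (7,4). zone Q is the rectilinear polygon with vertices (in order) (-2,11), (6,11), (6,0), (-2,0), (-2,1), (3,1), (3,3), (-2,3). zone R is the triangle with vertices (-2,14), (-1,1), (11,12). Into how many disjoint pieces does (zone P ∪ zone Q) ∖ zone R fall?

2

(zone P ∪ zone Q) ∖ zone R splits into 2 disjoint pieces (area 34.0149, area 4.6131).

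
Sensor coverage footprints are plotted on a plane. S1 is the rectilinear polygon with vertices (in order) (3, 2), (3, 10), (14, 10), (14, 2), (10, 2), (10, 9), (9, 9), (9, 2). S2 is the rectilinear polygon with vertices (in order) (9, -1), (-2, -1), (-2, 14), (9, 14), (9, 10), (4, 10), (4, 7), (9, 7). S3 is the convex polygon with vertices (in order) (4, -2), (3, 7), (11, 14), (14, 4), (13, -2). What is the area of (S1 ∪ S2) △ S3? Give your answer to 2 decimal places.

148.58

|S1 ∪ S2| = 198.
|(S1 ∪ S2) ∩ S3| = 87.4611.
|(S1 ∪ S2) △ S3| = 198 + 125.5 − 174.9222 = 148.58.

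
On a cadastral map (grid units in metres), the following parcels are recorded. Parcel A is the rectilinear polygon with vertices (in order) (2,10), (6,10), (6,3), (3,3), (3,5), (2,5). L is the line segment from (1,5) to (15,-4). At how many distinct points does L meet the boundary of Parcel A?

2

The segment meets the boundary at (3,3.714), (4.111,3).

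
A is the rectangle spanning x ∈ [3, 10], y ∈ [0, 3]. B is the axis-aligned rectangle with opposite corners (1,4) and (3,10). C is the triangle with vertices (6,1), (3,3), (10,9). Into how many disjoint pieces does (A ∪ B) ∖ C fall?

(A ∪ B) ∖ C splits into 2 disjoint pieces (area 17, area 12).

2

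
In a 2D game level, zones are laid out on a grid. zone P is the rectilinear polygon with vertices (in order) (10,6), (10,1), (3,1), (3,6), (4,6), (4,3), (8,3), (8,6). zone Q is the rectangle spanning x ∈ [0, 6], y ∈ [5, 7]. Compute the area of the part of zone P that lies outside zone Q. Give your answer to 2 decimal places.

22.00

|zone P| = 23, |zone P∩zone Q| = 1.
|zone P ∖ zone Q| = |zone P| − |zone P∩zone Q| = 23 − 1 = 22.00.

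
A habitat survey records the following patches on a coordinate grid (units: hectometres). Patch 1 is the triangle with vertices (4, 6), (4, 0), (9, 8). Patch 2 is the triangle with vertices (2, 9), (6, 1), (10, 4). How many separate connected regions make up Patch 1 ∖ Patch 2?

2

Patch 1 ∖ Patch 2 splits into 2 disjoint pieces (area 3.4722, area 2.9967).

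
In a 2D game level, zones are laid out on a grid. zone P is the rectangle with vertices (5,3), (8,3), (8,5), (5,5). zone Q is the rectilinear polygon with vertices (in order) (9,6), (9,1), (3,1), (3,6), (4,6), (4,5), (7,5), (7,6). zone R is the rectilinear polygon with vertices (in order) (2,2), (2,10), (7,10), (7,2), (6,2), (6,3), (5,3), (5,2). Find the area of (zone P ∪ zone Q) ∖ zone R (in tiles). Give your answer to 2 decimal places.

|zone P ∪ zone Q| = 27.
|(zone P ∪ zone Q) ∩ zone R| = 12.
|(zone P ∪ zone Q) ∖ zone R| = 27 − 12 = 15.00.

15.00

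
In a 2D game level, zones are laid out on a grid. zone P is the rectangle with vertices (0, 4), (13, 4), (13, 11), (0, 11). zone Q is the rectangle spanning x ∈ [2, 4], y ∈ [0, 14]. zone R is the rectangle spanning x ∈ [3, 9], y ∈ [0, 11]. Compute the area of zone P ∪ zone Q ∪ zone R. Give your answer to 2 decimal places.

By inclusion–exclusion:
Individual areas: |zone P| = 91, |zone Q| = 28, |zone R| = 66.
|zone P∩zone Q|: x∈[2,4], y∈[4,11] → 2·7 = 14.
|zone P∩zone R|: x∈[3,9], y∈[4,11] → 6·7 = 42.
|zone Q∩zone R|: x∈[3,4], y∈[0,11] → 1·11 = 11.
|zone P∩zone Q∩zone R| = 7.
|zone P ∪ zone Q ∪ zone R| = 185 − 67 + 7 = 125.00.

125.00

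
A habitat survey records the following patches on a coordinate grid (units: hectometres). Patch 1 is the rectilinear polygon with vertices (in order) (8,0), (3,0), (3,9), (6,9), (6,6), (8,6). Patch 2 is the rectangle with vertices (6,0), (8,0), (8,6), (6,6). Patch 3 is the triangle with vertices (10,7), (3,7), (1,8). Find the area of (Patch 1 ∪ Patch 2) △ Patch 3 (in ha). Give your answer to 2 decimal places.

|Patch 1 ∪ Patch 2| = 39.
|(Patch 1 ∪ Patch 2) ∩ Patch 3| = 1.8333.
|(Patch 1 ∪ Patch 2) △ Patch 3| = 39 + 3.5 − 3.6667 = 38.83.

38.83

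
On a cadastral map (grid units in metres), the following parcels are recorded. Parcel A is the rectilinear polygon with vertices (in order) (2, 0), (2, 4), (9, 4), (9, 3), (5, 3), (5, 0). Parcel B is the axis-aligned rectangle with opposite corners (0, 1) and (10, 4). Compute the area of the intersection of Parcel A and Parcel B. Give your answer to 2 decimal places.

13.00

The intersection is the polygon with vertices (2,4), (9,4), (9,3), (5,3), (5,1), (2,1).
By the shoelace formula its area is 13.00.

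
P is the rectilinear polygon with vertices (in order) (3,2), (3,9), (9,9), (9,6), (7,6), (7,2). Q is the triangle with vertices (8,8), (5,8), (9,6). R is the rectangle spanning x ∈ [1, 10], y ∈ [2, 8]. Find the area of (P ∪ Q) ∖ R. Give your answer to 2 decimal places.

6.00

|P ∪ Q| = 34.
|(P ∪ Q) ∩ R| = 28.
|(P ∪ Q) ∖ R| = 34 − 28 = 6.00.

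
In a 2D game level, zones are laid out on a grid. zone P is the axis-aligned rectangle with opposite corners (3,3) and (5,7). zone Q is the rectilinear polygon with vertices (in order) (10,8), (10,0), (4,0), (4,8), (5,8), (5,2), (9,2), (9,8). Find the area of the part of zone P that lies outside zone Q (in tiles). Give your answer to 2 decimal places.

|zone P| = 8, |zone P∩zone Q| = 4.
|zone P ∖ zone Q| = |zone P| − |zone P∩zone Q| = 8 − 4 = 4.00.

4.00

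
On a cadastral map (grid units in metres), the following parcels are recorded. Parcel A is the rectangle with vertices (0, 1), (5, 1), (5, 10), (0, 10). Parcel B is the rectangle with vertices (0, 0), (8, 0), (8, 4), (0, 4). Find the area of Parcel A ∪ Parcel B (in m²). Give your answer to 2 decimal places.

62.00

By inclusion–exclusion:
Individual areas: |Parcel A| = 45, |Parcel B| = 32.
|Parcel A∩Parcel B|: x∈[0,5], y∈[1,4] → 5·3 = 15.
|Parcel A ∪ Parcel B| = 77 − 15 = 62.00.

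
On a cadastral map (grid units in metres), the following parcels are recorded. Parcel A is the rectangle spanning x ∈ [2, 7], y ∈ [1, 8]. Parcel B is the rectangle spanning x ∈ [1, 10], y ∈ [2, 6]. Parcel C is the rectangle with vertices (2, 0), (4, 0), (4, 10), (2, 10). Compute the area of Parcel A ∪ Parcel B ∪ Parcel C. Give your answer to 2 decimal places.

By inclusion–exclusion:
Individual areas: |Parcel A| = 35, |Parcel B| = 36, |Parcel C| = 20.
|Parcel A∩Parcel B|: x∈[2,7], y∈[2,6] → 5·4 = 20.
|Parcel A∩Parcel C|: x∈[2,4], y∈[1,8] → 2·7 = 14.
|Parcel B∩Parcel C|: x∈[2,4], y∈[2,6] → 2·4 = 8.
|Parcel A∩Parcel B∩Parcel C| = 8.
|Parcel A ∪ Parcel B ∪ Parcel C| = 91 − 42 + 8 = 57.00.

57.00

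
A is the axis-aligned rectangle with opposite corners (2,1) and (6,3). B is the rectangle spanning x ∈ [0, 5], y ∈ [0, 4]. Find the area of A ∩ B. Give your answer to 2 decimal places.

6.00

|A∩B|: x∈[2,5], y∈[1,3] → 3·2 = 6.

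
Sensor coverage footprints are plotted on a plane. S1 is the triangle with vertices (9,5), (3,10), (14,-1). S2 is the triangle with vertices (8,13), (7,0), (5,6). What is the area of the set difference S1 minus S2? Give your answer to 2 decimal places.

|S1| = 5.5, |S1∩S2| = 1.0611.
|S1 ∖ S2| = |S1| − |S1∩S2| = 5.5 − 1.0611 = 4.44.

4.44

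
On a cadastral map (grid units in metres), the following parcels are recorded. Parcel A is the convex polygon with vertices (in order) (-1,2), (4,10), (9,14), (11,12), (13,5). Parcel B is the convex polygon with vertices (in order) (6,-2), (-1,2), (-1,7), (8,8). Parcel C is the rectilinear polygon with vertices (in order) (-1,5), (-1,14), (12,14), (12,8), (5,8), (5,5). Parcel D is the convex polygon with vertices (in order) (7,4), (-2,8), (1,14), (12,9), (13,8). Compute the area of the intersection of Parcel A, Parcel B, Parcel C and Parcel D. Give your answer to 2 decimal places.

5.81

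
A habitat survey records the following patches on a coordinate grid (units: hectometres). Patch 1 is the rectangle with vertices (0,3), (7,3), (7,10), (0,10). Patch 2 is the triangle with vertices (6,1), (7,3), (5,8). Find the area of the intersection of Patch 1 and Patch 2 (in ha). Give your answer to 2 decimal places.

The intersection is the polygon with vertices (5.714,3), (5,8), (7,3).
By the shoelace formula its area is 3.21.

3.21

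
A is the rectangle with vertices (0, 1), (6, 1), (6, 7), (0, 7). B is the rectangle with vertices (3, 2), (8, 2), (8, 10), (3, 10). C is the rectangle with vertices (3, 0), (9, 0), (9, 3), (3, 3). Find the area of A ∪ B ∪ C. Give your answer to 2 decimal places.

71.00

By inclusion–exclusion:
Individual areas: |A| = 36, |B| = 40, |C| = 18.
|A∩B|: x∈[3,6], y∈[2,7] → 3·5 = 15.
|A∩C|: x∈[3,6], y∈[1,3] → 3·2 = 6.
|B∩C|: x∈[3,8], y∈[2,3] → 5·1 = 5.
|A∩B∩C| = 3.
|A ∪ B ∪ C| = 94 − 26 + 3 = 71.00.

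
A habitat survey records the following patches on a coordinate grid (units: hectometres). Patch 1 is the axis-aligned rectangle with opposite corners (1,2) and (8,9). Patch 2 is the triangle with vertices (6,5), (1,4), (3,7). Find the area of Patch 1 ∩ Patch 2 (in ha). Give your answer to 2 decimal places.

6.50

The intersection is the polygon with vertices (1,4), (3,7), (6,5).
By the shoelace formula its area is 6.50.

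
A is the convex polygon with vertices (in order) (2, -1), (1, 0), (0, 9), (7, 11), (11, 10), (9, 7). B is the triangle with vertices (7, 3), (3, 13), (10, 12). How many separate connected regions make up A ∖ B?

A ∖ B splits into 2 disjoint pieces (area 45.6305, area 4.2308).

2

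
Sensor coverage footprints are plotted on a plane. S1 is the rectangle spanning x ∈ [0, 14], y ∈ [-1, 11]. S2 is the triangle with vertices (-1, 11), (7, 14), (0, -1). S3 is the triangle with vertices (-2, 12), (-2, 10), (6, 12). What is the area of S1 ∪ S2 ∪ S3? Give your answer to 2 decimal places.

187.13

By inclusion–exclusion:
Individual areas: |S1| = 168, |S2| = 49.5, |S3| = 8.
|S1∩S2| = 33.6.
|S1∩S3| = 0.5.
|S2∩S3| = 4.7687.
|S1∩S2∩S3| = 0.5.
|S1 ∪ S2 ∪ S3| = 225.5 − 38.8687 + 0.5 = 187.13.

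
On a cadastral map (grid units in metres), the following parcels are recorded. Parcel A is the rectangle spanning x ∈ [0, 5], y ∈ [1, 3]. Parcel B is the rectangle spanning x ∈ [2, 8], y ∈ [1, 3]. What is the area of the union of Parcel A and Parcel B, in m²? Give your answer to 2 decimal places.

16.00

By inclusion–exclusion:
Individual areas: |Parcel A| = 10, |Parcel B| = 12.
|Parcel A∩Parcel B|: x∈[2,5], y∈[1,3] → 3·2 = 6.
|Parcel A ∪ Parcel B| = 22 − 6 = 16.00.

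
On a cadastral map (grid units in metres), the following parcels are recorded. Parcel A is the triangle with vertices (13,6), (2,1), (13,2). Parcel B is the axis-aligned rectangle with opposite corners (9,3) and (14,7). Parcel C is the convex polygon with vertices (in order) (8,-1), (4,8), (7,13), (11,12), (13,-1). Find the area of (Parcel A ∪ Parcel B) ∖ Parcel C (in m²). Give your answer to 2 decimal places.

12.04

|Parcel A ∪ Parcel B| = 33.6364.
|(Parcel A ∪ Parcel B) ∩ Parcel C| = 21.5981.
|(Parcel A ∪ Parcel B) ∖ Parcel C| = 33.6364 − 21.5981 = 12.04.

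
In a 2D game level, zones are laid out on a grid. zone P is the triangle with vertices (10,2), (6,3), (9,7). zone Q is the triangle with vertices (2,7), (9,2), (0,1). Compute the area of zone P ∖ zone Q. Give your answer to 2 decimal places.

|zone P| = 9.5, |zone P∩zone Q| = 1.0877.
|zone P ∖ zone Q| = |zone P| − |zone P∩zone Q| = 9.5 − 1.0877 = 8.41.

8.41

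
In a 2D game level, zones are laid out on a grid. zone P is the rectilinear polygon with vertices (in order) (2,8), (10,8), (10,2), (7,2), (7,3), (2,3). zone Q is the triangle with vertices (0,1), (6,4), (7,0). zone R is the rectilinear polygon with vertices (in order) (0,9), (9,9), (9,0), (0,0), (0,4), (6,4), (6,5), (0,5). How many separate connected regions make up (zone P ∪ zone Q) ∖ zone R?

2

(zone P ∪ zone Q) ∖ zone R splits into 2 disjoint pieces (area 6, area 4).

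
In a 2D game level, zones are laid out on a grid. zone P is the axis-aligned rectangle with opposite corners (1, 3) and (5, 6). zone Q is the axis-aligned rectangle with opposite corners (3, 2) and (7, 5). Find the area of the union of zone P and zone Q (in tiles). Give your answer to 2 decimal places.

20.00

By inclusion–exclusion:
Individual areas: |zone P| = 12, |zone Q| = 12.
|zone P∩zone Q|: x∈[3,5], y∈[3,5] → 2·2 = 4.
|zone P ∪ zone Q| = 24 − 4 = 20.00.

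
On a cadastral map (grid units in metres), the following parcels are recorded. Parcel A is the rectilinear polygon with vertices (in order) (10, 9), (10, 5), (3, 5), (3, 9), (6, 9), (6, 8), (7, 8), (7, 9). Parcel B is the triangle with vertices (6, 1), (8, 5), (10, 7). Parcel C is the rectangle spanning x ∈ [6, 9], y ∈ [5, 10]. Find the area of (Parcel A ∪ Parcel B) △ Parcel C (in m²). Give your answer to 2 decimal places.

21.33

|Parcel A ∪ Parcel B| = 28.3333.
|(Parcel A ∪ Parcel B) ∩ Parcel C| = 11.
|(Parcel A ∪ Parcel B) △ Parcel C| = 28.3333 + 15 − 22 = 21.33.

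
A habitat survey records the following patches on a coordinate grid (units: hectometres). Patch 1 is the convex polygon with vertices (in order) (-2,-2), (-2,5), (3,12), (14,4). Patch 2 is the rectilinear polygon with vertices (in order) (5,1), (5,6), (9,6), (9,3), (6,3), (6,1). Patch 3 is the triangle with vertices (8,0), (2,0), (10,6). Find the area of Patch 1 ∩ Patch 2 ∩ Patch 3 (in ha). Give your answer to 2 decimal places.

5.00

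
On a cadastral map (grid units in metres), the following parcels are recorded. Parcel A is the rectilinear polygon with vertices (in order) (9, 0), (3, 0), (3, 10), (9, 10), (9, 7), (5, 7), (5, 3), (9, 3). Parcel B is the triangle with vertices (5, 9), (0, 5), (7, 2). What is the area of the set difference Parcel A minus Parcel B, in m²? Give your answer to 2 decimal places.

32.60

|Parcel A| = 44, |Parcel A∩Parcel B| = 11.4.
|Parcel A ∖ Parcel B| = |Parcel A| − |Parcel A∩Parcel B| = 44 − 11.4 = 32.60.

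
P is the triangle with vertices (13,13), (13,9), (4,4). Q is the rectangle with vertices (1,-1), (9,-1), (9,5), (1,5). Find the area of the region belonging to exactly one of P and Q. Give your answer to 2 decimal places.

65.20

|P| = 18, |Q| = 48, |P∩Q| = 0.4.
|P △ Q| = |P| + |Q| − 2·|P∩Q| = 18 + 48 − 0.8 = 65.20.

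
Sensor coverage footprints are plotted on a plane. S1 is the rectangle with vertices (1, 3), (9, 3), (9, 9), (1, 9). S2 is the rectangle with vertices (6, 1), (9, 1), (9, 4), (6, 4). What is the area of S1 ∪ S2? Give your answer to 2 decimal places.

54.00

By inclusion–exclusion:
Individual areas: |S1| = 48, |S2| = 9.
|S1∩S2|: x∈[6,9], y∈[3,4] → 3·1 = 3.
|S1 ∪ S2| = 57 − 3 = 54.00.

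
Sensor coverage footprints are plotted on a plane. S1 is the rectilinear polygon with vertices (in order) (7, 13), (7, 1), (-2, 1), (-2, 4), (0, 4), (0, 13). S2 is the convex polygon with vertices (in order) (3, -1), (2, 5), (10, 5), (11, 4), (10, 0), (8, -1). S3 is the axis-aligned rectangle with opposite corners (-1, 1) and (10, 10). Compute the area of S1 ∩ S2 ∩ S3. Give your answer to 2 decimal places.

18.67

The intersection is the polygon with vertices (2.667,1), (2,5), (7,5), (7,1).
By the shoelace formula its area is 18.67.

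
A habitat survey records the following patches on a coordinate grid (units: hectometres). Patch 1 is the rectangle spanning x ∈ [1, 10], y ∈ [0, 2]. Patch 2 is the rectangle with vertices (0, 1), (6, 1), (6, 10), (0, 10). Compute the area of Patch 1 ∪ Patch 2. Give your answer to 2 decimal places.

67.00

By inclusion–exclusion:
Individual areas: |Patch 1| = 18, |Patch 2| = 54.
|Patch 1∩Patch 2|: x∈[1,6], y∈[1,2] → 5·1 = 5.
|Patch 1 ∪ Patch 2| = 72 − 5 = 67.00.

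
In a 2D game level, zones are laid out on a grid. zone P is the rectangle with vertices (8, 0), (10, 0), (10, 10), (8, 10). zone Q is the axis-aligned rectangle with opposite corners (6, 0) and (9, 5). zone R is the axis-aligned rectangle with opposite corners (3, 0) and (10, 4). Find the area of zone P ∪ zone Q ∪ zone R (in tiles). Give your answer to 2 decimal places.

42.00

By inclusion–exclusion:
Individual areas: |zone P| = 20, |zone Q| = 15, |zone R| = 28.
|zone P∩zone Q|: x∈[8,9], y∈[0,5] → 1·5 = 5.
|zone P∩zone R|: x∈[8,10], y∈[0,4] → 2·4 = 8.
|zone Q∩zone R|: x∈[6,9], y∈[0,4] → 3·4 = 12.
|zone P∩zone Q∩zone R| = 4.
|zone P ∪ zone Q ∪ zone R| = 63 − 25 + 4 = 42.00.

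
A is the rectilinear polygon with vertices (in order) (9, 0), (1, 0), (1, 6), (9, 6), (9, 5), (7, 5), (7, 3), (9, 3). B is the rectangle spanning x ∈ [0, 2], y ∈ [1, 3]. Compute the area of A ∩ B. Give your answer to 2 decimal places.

The intersection is the polygon with vertices (1,3), (2,3), (2,1), (1,1).
By the shoelace formula its area is 2.00.

2.00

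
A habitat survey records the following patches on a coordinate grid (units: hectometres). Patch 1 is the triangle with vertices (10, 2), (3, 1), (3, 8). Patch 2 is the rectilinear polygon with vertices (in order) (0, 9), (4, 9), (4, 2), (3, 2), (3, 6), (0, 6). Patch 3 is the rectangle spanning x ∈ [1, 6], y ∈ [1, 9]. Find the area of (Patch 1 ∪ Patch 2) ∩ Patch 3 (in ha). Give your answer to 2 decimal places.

|Patch 1 ∪ Patch 2| = 34.9286.
|(Patch 1 ∪ Patch 2) ∩ Patch 3| = 23.93.

23.93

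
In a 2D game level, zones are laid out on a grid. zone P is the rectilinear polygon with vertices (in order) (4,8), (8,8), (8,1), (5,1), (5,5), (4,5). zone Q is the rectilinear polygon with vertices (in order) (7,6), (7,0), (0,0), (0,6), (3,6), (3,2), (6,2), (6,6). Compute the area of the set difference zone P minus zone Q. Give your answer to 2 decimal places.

18.00

|zone P| = 24, |zone P∩zone Q| = 6.
|zone P ∖ zone Q| = |zone P| − |zone P∩zone Q| = 24 − 6 = 18.00.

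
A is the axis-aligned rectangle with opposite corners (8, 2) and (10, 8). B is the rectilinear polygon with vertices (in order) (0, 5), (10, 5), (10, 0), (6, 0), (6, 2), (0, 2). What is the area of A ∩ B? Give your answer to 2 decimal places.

6.00

The intersection is the polygon with vertices (10,2), (8,2), (8,5), (10,5).
By the shoelace formula its area is 6.00.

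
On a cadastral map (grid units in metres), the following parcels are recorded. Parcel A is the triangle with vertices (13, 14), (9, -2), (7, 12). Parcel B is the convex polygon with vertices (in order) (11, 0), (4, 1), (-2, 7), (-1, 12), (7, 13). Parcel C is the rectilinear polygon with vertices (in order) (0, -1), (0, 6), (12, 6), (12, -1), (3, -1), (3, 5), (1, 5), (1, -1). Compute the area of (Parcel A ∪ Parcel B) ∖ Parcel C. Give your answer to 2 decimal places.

|Parcel A ∪ Parcel B| = 138.6683.
|(Parcel A ∪ Parcel B) ∩ Parcel C| = 44.8323.
|(Parcel A ∪ Parcel B) ∖ Parcel C| = 138.6683 − 44.8323 = 93.84.

93.84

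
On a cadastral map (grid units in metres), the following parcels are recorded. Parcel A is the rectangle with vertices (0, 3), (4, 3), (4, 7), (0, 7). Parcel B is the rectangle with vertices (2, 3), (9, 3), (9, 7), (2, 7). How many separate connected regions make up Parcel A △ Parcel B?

2

Parcel A △ Parcel B splits into 2 disjoint pieces (area 20, area 8).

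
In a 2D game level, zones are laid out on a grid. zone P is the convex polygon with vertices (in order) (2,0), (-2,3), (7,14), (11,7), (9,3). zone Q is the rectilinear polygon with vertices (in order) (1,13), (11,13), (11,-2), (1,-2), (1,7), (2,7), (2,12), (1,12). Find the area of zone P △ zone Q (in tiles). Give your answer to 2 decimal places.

|zone P| = 92, |zone Q| = 145, |zone P∩zone Q| = 82.107.
|zone P △ zone Q| = |zone P| + |zone Q| − 2·|zone P∩zone Q| = 92 + 145 − 164.2139 = 72.79.

72.79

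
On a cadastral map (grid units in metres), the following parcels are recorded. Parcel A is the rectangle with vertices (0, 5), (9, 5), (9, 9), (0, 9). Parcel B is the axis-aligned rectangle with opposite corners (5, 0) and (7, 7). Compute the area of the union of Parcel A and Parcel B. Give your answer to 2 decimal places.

46.00

By inclusion–exclusion:
Individual areas: |Parcel A| = 36, |Parcel B| = 14.
|Parcel A∩Parcel B|: x∈[5,7], y∈[5,7] → 2·2 = 4.
|Parcel A ∪ Parcel B| = 50 − 4 = 46.00.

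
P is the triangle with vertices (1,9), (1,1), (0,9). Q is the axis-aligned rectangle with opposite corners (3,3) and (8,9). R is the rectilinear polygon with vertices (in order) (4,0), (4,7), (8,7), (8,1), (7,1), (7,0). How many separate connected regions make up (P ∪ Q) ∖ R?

2

(P ∪ Q) ∖ R splits into 2 disjoint pieces (area 4, area 14).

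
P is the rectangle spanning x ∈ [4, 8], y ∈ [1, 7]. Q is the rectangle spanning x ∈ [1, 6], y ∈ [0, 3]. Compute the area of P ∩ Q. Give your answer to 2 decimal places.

|P∩Q|: x∈[4,6], y∈[1,3] → 2·2 = 4.

4.00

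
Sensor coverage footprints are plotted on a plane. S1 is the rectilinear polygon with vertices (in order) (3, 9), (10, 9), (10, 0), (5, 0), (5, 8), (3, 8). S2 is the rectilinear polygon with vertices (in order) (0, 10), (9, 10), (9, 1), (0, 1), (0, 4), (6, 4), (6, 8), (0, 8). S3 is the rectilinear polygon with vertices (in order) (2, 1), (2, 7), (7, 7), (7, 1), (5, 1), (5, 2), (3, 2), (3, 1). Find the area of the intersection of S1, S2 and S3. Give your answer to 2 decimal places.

The intersection is the polygon with vertices (5,1), (5,2), (5,4), (6,4), (6,7), (7,7), (7,1).
By the shoelace formula its area is 9.00.

9.00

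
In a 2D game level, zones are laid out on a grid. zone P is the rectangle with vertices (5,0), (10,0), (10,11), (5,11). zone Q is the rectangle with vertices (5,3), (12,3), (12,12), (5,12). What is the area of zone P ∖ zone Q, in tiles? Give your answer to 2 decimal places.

|zone P∩zone Q|: x∈[5,10], y∈[3,11] → 5·8 = 40.
|zone P| = 55.
|zone P ∖ zone Q| = |zone P| − |zone P∩zone Q| = 55 − 40 = 15.00.

15.00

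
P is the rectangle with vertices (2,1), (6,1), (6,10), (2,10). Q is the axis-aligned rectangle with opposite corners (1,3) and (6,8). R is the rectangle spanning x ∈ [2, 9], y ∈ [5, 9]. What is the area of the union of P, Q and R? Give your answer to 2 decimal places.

53.00

By inclusion–exclusion:
Individual areas: |P| = 36, |Q| = 25, |R| = 28.
|P∩Q|: x∈[2,6], y∈[3,8] → 4·5 = 20.
|P∩R|: x∈[2,6], y∈[5,9] → 4·4 = 16.
|Q∩R|: x∈[2,6], y∈[5,8] → 4·3 = 12.
|P∩Q∩R| = 12.
|P ∪ Q ∪ R| = 89 − 48 + 12 = 53.00.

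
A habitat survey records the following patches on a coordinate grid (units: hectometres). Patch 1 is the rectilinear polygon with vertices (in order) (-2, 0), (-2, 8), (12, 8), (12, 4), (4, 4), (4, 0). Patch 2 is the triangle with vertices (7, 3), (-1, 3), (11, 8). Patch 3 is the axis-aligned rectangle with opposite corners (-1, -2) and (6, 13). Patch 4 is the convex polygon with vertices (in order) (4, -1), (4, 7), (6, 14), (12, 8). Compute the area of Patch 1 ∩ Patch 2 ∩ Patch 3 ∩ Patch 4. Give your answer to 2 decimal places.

3.00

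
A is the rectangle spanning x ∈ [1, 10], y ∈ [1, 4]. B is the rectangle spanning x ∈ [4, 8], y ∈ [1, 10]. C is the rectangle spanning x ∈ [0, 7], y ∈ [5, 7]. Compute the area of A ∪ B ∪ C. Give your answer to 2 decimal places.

By inclusion–exclusion:
Individual areas: |A| = 27, |B| = 36, |C| = 14.
|A∩B|: x∈[4,8], y∈[1,4] → 4·3 = 12.
|A∩C| = 0 (no overlap).
|B∩C|: x∈[4,7], y∈[5,7] → 3·2 = 6.
|A∩B∩C| = 0.
|A ∪ B ∪ C| = 77 − 18 + 0 = 59.00.

59.00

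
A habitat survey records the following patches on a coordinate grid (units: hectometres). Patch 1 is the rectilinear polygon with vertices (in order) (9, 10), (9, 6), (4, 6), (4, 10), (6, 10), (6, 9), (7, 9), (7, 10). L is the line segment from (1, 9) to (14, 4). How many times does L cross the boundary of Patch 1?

2

The segment meets the boundary at (8.8,6), (4,7.846).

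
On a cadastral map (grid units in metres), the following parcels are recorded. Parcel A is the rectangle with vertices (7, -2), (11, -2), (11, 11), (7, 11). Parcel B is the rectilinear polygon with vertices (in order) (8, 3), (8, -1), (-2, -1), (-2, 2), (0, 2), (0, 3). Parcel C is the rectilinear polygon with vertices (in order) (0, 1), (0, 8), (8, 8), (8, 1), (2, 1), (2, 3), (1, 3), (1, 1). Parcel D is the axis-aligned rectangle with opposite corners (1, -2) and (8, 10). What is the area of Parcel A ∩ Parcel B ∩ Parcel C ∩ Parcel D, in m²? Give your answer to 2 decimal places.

The intersection is the polygon with vertices (8,1), (7,1), (7,3), (8,3).
By the shoelace formula its area is 2.00.

2.00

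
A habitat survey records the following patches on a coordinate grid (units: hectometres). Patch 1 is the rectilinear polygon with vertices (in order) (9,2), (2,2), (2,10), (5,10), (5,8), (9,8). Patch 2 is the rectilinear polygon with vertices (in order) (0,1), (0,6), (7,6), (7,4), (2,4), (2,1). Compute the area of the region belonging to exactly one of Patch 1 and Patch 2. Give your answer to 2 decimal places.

48.00

|Patch 1| = 48, |Patch 2| = 20, |Patch 1∩Patch 2| = 10.
|Patch 1 △ Patch 2| = |Patch 1| + |Patch 2| − 2·|Patch 1∩Patch 2| = 48 + 20 − 20 = 48.00.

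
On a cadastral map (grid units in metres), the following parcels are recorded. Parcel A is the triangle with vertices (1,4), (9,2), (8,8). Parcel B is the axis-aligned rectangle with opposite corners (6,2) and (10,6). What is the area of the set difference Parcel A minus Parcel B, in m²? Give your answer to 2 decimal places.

|Parcel A| = 23, |Parcel A∩Parcel B| = 9.5417.
|Parcel A ∖ Parcel B| = |Parcel A| − |Parcel A∩Parcel B| = 23 − 9.5417 = 13.46.

13.46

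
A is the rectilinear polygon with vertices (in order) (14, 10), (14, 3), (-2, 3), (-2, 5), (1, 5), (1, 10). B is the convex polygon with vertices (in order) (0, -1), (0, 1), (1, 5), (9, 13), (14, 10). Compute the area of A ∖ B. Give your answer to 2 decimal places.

49.18

|A| = 97, |A∩B| = 47.8182.
|A ∖ B| = |A| − |A∩B| = 97 − 47.8182 = 49.18.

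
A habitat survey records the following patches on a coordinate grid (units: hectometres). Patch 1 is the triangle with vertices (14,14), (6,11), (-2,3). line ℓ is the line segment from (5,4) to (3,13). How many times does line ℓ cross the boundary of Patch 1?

2

The segment meets the boundary at (3.909,8.909), (4.265,7.307).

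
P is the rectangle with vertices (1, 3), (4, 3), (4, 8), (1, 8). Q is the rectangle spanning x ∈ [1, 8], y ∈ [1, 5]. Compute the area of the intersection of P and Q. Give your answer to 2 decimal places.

6.00

|P∩Q|: x∈[1,4], y∈[3,5] → 3·2 = 6.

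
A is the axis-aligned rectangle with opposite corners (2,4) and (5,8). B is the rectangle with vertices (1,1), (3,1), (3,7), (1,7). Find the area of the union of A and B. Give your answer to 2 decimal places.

By inclusion–exclusion:
Individual areas: |A| = 12, |B| = 12.
|A∩B|: x∈[2,3], y∈[4,7] → 1·3 = 3.
|A ∪ B| = 24 − 3 = 21.00.

21.00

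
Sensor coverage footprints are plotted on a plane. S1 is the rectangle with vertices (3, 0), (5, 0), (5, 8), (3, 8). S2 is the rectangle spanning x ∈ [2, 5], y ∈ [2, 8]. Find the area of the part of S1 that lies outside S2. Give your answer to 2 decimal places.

|S1∩S2|: x∈[3,5], y∈[2,8] → 2·6 = 12.
|S1| = 16.
|S1 ∖ S2| = |S1| − |S1∩S2| = 16 − 12 = 4.00.

4.00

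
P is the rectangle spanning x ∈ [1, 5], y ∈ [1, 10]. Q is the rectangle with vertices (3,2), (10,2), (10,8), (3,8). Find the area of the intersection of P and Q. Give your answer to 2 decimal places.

|P∩Q|: x∈[3,5], y∈[2,8] → 2·6 = 12.

12.00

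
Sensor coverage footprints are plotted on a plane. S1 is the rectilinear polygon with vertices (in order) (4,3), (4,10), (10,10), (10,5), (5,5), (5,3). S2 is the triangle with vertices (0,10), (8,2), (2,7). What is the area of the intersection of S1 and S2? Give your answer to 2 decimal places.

0.58

The intersection is the polygon with vertices (4,6), (5,5), (5,4.5), (4,5.333).
By the shoelace formula its area is 0.58.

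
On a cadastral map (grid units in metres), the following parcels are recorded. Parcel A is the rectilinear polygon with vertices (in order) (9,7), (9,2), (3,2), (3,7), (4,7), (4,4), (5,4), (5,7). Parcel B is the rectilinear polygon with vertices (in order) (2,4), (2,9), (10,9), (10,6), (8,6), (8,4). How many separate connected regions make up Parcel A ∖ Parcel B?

Parcel A ∖ Parcel B is a single connected region.

1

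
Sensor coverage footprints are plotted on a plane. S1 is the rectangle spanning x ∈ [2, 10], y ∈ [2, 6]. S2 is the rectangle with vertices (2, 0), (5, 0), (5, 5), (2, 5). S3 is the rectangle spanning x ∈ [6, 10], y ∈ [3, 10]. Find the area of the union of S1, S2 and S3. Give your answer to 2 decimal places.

By inclusion–exclusion:
Individual areas: |S1| = 32, |S2| = 15, |S3| = 28.
|S1∩S2|: x∈[2,5], y∈[2,5] → 3·3 = 9.
|S1∩S3|: x∈[6,10], y∈[3,6] → 4·3 = 12.
|S2∩S3| = 0 (no overlap).
|S1∩S2∩S3| = 0.
|S1 ∪ S2 ∪ S3| = 75 − 21 + 0 = 54.00.

54.00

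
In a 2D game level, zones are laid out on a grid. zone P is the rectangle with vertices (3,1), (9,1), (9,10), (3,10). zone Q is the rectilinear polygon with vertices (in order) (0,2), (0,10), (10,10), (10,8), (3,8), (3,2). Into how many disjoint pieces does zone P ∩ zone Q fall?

zone P ∩ zone Q is a single connected region.

1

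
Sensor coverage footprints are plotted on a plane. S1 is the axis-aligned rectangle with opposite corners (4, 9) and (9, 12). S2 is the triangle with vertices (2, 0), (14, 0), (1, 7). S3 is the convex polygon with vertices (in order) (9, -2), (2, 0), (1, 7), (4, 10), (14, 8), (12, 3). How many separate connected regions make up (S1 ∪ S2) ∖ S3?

(S1 ∪ S2) ∖ S3 splits into 2 disjoint pieces (area 12.5, area 2.9384).

2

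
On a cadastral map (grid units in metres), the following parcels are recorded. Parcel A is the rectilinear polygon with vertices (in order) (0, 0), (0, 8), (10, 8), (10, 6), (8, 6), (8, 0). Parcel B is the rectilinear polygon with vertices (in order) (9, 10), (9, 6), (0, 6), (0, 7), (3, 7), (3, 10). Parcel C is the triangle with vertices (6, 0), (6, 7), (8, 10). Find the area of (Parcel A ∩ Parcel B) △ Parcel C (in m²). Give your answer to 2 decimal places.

17.07

|Parcel A ∩ Parcel B| = 15.
|(Parcel A ∩ Parcel B) ∩ Parcel C| = 2.4667.
|(Parcel A ∩ Parcel B) △ Parcel C| = 15 + 7 − 4.9333 = 17.07.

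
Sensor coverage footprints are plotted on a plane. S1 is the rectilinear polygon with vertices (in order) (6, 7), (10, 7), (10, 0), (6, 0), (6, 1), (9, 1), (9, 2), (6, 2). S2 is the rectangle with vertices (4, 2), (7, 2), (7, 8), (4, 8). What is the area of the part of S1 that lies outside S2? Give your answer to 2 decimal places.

|S1| = 25, |S1∩S2| = 5.
|S1 ∖ S2| = |S1| − |S1∩S2| = 25 − 5 = 20.00.

20.00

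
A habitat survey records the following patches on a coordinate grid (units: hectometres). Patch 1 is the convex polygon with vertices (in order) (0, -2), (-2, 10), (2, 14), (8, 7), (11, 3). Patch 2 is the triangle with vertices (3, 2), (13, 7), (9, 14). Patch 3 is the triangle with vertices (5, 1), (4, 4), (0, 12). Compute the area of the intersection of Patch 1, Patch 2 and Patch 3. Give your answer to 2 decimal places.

The intersection is the polygon with vertices (4.259,2.63), (3.809,3.619), (4,4), (4.429,2.714).
By the shoelace formula its area is 0.31.

0.31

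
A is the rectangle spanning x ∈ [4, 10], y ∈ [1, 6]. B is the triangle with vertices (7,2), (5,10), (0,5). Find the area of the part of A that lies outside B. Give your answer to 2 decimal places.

|A| = 30, |A∩B| = 8.0714.
|A ∖ B| = |A| − |A∩B| = 30 − 8.0714 = 21.93.

21.93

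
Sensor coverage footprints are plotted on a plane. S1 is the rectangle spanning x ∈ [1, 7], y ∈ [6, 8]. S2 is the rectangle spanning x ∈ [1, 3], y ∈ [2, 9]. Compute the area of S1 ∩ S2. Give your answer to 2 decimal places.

4.00

|S1∩S2|: x∈[1,3], y∈[6,8] → 2·2 = 4.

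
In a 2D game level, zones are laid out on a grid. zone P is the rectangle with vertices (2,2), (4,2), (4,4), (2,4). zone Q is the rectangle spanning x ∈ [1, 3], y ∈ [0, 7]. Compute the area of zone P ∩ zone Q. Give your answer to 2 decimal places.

|zone P∩zone Q|: x∈[2,3], y∈[2,4] → 1·2 = 2.

2.00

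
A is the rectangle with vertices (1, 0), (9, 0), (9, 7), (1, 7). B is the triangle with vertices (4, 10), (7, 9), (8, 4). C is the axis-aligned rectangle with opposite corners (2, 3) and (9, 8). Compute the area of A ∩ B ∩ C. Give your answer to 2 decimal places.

2.10

The intersection is the polygon with vertices (8,4), (6,7), (7.4,7).
By the shoelace formula its area is 2.10.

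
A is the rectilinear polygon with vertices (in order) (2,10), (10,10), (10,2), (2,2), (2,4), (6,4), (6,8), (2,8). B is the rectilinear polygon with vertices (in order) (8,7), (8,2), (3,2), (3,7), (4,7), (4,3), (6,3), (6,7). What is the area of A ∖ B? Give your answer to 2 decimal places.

34.00

|A| = 48, |A∩B| = 14.
|A ∖ B| = |A| − |A∩B| = 48 − 14 = 34.00.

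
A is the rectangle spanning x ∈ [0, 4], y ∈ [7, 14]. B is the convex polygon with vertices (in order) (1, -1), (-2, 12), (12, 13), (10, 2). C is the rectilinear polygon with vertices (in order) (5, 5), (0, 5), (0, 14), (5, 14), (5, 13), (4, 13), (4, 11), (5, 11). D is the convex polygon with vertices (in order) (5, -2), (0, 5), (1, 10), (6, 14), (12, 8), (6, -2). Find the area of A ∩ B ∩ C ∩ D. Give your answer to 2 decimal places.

13.50

The intersection is the polygon with vertices (4,11), (4,7), (0.4,7), (1,10), (4,12.4).
By the shoelace formula its area is 13.50.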